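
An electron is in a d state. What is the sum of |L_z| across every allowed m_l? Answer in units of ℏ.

The letter d corresponds to l = 2.
The allowed m_l values are -2, -1, 0, 1, 2.
Σ|m_l| = 2·2(2+1)/2 = 6.

Σ|L_z| = 6 ℏ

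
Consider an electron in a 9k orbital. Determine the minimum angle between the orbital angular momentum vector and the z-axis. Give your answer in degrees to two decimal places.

θ_min ≈ 20.70°

For 9k, l = 7.
|L| = √(l(l+1)) ℏ = 2√14 ℏ.
The smallest angle corresponds to the largest L_z, i.e. m_l = l = 7, giving L_z = 7ℏ.
cos θ_min = 7/√56, so θ_min ≈ 20.70°.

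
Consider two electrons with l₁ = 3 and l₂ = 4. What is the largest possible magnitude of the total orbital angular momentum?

|L_tot|_max = 2√14 ℏ ≈ 7.483ℏ

The total orbital quantum number L ranges from |l₁ − l₂| to l₁ + l₂ in integer steps.
Allowed values: L = 1, 2, 3, 4, 5, 6, 7.
The largest magnitude corresponds to L = 7: |L_tot| = ℏ√(7·8) = 2√14 ℏ.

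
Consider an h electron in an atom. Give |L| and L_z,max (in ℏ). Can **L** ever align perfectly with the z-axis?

For an h orbital, l = 5.
|L| = √30 ℏ ≈ 5.4772ℏ, while L_z,max = lℏ = 5ℏ.
Since |L| > L_z,max, the vector can never point exactly along z; the closest it comes is θ_min = arccos(5/√30) ≈ 24.1°.

No: L_z,max = 5ℏ < |L| = √30 ℏ ≈ 5.477ℏ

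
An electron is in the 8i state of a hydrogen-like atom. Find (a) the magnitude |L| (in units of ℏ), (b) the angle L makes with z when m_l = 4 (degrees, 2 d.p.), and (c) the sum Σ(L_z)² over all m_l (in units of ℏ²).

|L| = √42 ℏ ≈ 6.481ℏ; θ(m_l=4) ≈ 51.89°; Σ(L_z)² = 182 ℏ²

The 8i subshell has l = 6.
|L| = ℏ√(6·7) = √42 ℏ ≈ 6.481ℏ.
For m_l = 4: cos θ = 4/√42, θ ≈ 51.89°.
Σ m_l² = 182, so Σ(L_z)² = 182 ℏ².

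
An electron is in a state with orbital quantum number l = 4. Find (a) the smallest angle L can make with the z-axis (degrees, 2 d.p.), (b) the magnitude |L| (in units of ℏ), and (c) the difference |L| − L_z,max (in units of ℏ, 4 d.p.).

cos θ_min = 4/√20, so θ_min ≈ 26.57°.
|L| = ℏ√(4·5) = 2√5 ℏ ≈ 4.472ℏ.
|L| − L_z,max = (2√5 − 4)ℏ ≈ 0.4721ℏ.

θ_min ≈ 26.57°; |L| = 2√5 ℏ ≈ 4.472ℏ; |L|−L_z,max ≈ 0.4721ℏ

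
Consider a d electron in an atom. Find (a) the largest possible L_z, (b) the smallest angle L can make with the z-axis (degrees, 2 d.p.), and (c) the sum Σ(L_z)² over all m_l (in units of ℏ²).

The letter d corresponds to l = 2.
L_z,max = lℏ = 2ℏ.
cos θ_min = 2/√6, so θ_min ≈ 35.26°.
Σ m_l² = 10, so Σ(L_z)² = 10 ℏ².

L_z,max = 2ℏ; θ_min ≈ 35.26°; Σ(L_z)² = 10 ℏ²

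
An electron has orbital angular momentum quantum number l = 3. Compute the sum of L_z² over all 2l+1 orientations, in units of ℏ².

m_l runs from −3 to 3, i.e. {-3, -2, -1, 0, 1, 2, 3}.
Summing m² from −3 to 3: Σ m_l² = 28.

Σ(L_z)² = 28 ℏ²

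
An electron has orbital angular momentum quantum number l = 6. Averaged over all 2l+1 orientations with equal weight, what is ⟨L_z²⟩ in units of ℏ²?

⟨L_z²⟩ = 14 ℏ²

m_l runs from −6 to 6, i.e. {-6, -5, -4, -3, -2, -1, 0, 1, 2, 3, 4, 5, 6}.
⟨L_z²⟩ = ℏ²·l(l+1)/3 = 14ℏ².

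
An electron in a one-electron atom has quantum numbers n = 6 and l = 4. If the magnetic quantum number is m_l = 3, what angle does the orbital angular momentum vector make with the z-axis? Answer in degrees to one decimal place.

|L|² = l(l+1)ℏ² = 20ℏ², so |L| = 2√5 ℏ.
L_z = m_l ℏ = 3ℏ.
cos θ = L_z/|L| = 3/√20, so θ ≈ 47.9°.

θ ≈ 47.9°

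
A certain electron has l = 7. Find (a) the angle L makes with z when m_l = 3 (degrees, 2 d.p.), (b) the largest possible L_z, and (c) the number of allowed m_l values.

For m_l = 3: cos θ = 3/√56, θ ≈ 66.37°.
L_z,max = lℏ = 7ℏ.
There are 2l+1 = 15 values of m_l.

θ(m_l=3) ≈ 66.37°; L_z,max = 7ℏ; 15 values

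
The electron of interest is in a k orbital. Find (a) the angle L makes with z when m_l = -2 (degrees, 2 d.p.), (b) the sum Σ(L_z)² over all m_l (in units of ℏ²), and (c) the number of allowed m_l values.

θ(m_l=-2) ≈ 105.50°; Σ(L_z)² = 280 ℏ²; 15 values

A k state has l = 7.
For m_l = -2: cos θ = -2/√56, θ ≈ 105.50°.
Σ m_l² = 280, so Σ(L_z)² = 280 ℏ².
There are 2l+1 = 15 values of m_l.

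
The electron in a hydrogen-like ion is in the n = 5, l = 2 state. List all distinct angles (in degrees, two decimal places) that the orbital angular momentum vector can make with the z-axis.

|L| = √(l(l+1)) ℏ = √6 ℏ.
cos θ = m_l/√6 for each m_l ∈ {-2, -1, 0, 1, 2}.

θ ∈ {35.26°, 65.91°, 90.00°, 114.09°, 144.74°}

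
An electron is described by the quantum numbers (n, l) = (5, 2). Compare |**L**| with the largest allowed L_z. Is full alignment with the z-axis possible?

No: L_z,max = 2ℏ < |L| = √6 ℏ ≈ 2.449ℏ

|L| = √6 ℏ ≈ 2.4495ℏ, while L_z,max = lℏ = 2ℏ.
Since |L| > L_z,max, the vector can never point exactly along z; the closest it comes is θ_min = arccos(2/√6) ≈ 35.3°.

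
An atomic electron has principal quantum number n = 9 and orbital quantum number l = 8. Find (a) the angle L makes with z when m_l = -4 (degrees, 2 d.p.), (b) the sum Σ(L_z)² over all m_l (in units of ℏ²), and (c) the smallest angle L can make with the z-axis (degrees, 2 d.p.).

For m_l = -4: cos θ = -4/√72, θ ≈ 118.13°.
Σ m_l² = 408, so Σ(L_z)² = 408 ℏ².
cos θ_min = 8/√72, so θ_min ≈ 19.47°.

θ(m_l=-4) ≈ 118.13°; Σ(L_z)² = 408 ℏ²; θ_min ≈ 19.47°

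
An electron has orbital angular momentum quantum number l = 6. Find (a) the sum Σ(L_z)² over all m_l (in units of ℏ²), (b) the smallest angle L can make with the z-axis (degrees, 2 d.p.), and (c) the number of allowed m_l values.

Σ m_l² = 182, so Σ(L_z)² = 182 ℏ².
cos θ_min = 6/√42, so θ_min ≈ 22.21°.
There are 2l+1 = 13 values of m_l.

Σ(L_z)² = 182 ℏ²; θ_min ≈ 22.21°; 13 values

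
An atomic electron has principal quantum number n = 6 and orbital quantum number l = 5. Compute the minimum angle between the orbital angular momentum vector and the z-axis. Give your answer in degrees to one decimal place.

θ_min ≈ 24.1°

|L|² = l(l+1)ℏ² = 30ℏ², so |L| = √30 ℏ.
The smallest angle corresponds to the largest L_z, i.e. m_l = l = 5, giving L_z = 5ℏ.
cos θ_min = 5/√30, so θ_min ≈ 24.1°.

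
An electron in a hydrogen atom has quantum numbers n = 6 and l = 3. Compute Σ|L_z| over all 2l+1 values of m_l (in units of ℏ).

Σ|L_z| = 12 ℏ

m_l ∈ {-3, -2, -1, 0, 1, 2, 3}.
Σ|m_l| = l(l+1) = 12.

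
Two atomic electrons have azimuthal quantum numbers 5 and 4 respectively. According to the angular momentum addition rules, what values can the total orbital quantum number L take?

L = 1, 2, 3, 4, 5, 6, 7, 8, 9

The total orbital quantum number L ranges from |l₁ − l₂| to l₁ + l₂ in integer steps.
L ∈ {1, 2, 3, 4, 5, 6, 7, 8, 9}.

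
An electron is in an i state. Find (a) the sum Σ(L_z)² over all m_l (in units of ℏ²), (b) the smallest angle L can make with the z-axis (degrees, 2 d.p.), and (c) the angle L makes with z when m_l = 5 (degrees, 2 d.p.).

I corresponds to l = 6.
Σ m_l² = 182, so Σ(L_z)² = 182 ℏ².
cos θ_min = 6/√42, so θ_min ≈ 22.21°.
For m_l = 5: cos θ = 5/√42, θ ≈ 39.51°.

Σ(L_z)² = 182 ℏ²; θ_min ≈ 22.21°; θ(m_l=5) ≈ 39.51°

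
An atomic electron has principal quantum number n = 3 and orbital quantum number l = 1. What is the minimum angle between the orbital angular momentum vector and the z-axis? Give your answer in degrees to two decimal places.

θ_min ≈ 45.00°

|L| = ℏ√(l(l+1)) = √2 ℏ.
The smallest angle corresponds to the largest L_z, i.e. m_l = l = 1, giving L_z = 1ℏ.
cos θ_min = 1/√2, so θ_min ≈ 45.00°.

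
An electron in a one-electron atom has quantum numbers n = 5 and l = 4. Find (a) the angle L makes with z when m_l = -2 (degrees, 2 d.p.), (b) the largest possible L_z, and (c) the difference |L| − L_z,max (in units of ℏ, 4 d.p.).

For m_l = -2: cos θ = -2/√20, θ ≈ 116.57°.
L_z,max = lℏ = 4ℏ.
|L| − L_z,max = (2√5 − 4)ℏ ≈ 0.4721ℏ.

θ(m_l=-2) ≈ 116.57°; L_z,max = 4ℏ; |L|−L_z,max ≈ 0.4721ℏ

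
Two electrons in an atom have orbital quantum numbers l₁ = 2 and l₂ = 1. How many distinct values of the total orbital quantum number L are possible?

3

L runs from |2 − 1| = 1 to 2 + 1 = 3.
L ∈ {1, 2, 3}.
That is 3 values.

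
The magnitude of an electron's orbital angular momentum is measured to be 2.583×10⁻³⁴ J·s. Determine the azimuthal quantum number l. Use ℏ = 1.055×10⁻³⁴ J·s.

l = 2

|L|/ℏ = (2.583×10⁻³⁴)/(1.055×10⁻³⁴) ≈ 2.448.
l(l+1) ≈ 2.448² ≈ 5.99, so l = 2.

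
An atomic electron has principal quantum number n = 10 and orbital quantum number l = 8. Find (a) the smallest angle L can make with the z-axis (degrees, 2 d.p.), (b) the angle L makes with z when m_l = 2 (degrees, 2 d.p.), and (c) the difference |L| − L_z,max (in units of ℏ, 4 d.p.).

cos θ_min = 8/√72, so θ_min ≈ 19.47°.
For m_l = 2: cos θ = 2/√72, θ ≈ 76.37°.
|L| − L_z,max = (6√2 − 8)ℏ ≈ 0.4853ℏ.

θ_min ≈ 19.47°; θ(m_l=2) ≈ 76.37°; |L|−L_z,max ≈ 0.4853ℏ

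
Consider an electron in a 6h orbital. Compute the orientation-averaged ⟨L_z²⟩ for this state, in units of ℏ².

The 6h subshell has l = 5.
m_l runs from −5 to 5, i.e. {-5, -4, -3, -2, -1, 0, 1, 2, 3, 4, 5}.
Average of L_z² over 11 states: 110/11 ℏ² = 10 ℏ².

⟨L_z²⟩ = 10 ℏ²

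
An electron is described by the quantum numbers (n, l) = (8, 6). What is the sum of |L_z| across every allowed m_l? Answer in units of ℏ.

Σ|L_z| = 42 ℏ

m_l runs from −6 to 6, i.e. {-6, -5, -4, -3, -2, -1, 0, 1, 2, 3, 4, 5, 6}.
Σ|m_l| = l(l+1) = 42.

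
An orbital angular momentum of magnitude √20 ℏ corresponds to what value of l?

(|L|/ℏ)² = l(l+1) = 20.
Solving: l = 4.

l = 4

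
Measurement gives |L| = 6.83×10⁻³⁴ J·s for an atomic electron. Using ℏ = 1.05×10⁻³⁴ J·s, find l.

|L|/ℏ = (6.83×10⁻³⁴)/(1.05×10⁻³⁴) ≈ 6.505.
(|L|/ℏ)² = l(l+1) ≈ 42.31 ⇒ l = 6.

l = 6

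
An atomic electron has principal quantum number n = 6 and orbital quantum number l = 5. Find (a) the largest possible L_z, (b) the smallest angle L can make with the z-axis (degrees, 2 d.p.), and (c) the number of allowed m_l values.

L_z,max = 5ℏ; θ_min ≈ 24.09°; 11 values

L_z,max = lℏ = 5ℏ.
cos θ_min = 5/√30, so θ_min ≈ 24.09°.
There are 2l+1 = 11 values of m_l.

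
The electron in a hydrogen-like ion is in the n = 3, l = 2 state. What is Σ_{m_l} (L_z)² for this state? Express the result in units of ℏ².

m_l ∈ {-2, -1, 0, 1, 2}.
Σ m_l² = 2·(1 + 4) = 10.

Σ(L_z)² = 10 ℏ²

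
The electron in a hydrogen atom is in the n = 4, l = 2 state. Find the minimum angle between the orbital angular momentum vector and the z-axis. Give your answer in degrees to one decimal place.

θ_min ≈ 35.3°

|L| = √(l(l+1)) ℏ = √6 ℏ.
The smallest angle corresponds to the largest L_z, i.e. m_l = l = 2, giving L_z = 2ℏ.
cos θ_min = 2/√6, so θ_min ≈ 35.3°.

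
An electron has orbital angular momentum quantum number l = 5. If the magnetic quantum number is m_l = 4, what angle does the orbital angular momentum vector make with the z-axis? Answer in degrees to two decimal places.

|L| = √(l(l+1)) ℏ = √30 ℏ.
L_z = m_l ℏ = 4ℏ.
cos θ = L_z/|L| = 4/√30, so θ ≈ 43.09°.

θ ≈ 43.09°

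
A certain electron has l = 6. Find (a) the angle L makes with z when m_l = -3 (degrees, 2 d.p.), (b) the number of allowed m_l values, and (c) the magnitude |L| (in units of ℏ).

θ(m_l=-3) ≈ 117.58°; 13 values; |L| = √42 ℏ ≈ 6.481ℏ

For m_l = -3: cos θ = -3/√42, θ ≈ 117.58°.
There are 2l+1 = 13 values of m_l.
|L| = ℏ√(6·7) = √42 ℏ ≈ 6.481ℏ.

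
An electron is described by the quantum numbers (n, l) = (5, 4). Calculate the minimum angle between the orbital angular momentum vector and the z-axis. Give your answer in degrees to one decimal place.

θ_min ≈ 26.6°

|L|² = l(l+1)ℏ² = 20ℏ², so |L| = 2√5 ℏ.
The smallest angle corresponds to the largest L_z, i.e. m_l = l = 4, giving L_z = 4ℏ.
cos θ_min = 4/√20, so θ_min ≈ 26.6°.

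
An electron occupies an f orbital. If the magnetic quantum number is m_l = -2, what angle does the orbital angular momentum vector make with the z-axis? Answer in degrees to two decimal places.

The letter f corresponds to l = 3.
|L| = √(l(l+1)) ℏ = 2√3 ℏ.
L_z = m_l ℏ = −2ℏ.
cos θ = L_z/|L| = -2/√12, so θ ≈ 125.26°.

θ ≈ 125.26°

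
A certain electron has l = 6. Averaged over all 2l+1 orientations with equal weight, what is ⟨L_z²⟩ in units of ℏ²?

m_l runs from −6 to 6, i.e. {-6, -5, -4, -3, -2, -1, 0, 1, 2, 3, 4, 5, 6}.
⟨L_z²⟩ = ℏ²·(Σ m_l²)/(2l+1) = ℏ²·182/13 = 14ℏ².

⟨L_z²⟩ = 14 ℏ²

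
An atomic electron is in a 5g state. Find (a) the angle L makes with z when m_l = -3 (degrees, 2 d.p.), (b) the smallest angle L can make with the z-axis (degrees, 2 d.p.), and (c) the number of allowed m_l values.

5g means n = 5, l = 4.
For m_l = -3: cos θ = -3/√20, θ ≈ 132.13°.
cos θ_min = 4/√20, so θ_min ≈ 26.57°.
There are 2l+1 = 9 values of m_l.

θ(m_l=-3) ≈ 132.13°; θ_min ≈ 26.57°; 9 values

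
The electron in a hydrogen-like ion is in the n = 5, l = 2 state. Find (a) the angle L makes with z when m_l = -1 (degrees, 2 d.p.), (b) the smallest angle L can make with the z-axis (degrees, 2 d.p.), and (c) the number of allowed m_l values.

For m_l = -1: cos θ = -1/√6, θ ≈ 114.09°.
cos θ_min = 2/√6, so θ_min ≈ 35.26°.
There are 2l+1 = 5 values of m_l.

θ(m_l=-1) ≈ 114.09°; θ_min ≈ 35.26°; 5 values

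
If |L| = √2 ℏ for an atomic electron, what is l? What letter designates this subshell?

l = 1 (p orbital)

(|L|/ℏ)² = l(l+1) = 2.
l² + l − 2 = 0 ⇒ l = 1.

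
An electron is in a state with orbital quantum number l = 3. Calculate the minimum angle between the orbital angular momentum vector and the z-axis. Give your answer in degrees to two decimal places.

θ_min ≈ 30.00°

|L|² = l(l+1)ℏ² = 12ℏ², so |L| = 2√3 ℏ.
The smallest angle corresponds to the largest L_z, i.e. m_l = l = 3, giving L_z = 3ℏ.
cos θ_min = 3/√12, so θ_min ≈ 30.00°.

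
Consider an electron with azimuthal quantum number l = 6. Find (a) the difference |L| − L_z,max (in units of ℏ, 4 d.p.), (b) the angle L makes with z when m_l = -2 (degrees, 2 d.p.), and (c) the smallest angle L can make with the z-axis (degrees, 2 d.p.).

|L|−L_z,max ≈ 0.4807ℏ; θ(m_l=-2) ≈ 107.98°; θ_min ≈ 22.21°

|L| − L_z,max = (√42 − 6)ℏ ≈ 0.4807ℏ.
For m_l = -2: cos θ = -2/√42, θ ≈ 107.98°.
cos θ_min = 6/√42, so θ_min ≈ 22.21°.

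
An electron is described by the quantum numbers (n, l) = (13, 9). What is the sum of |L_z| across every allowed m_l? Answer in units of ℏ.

Σ|L_z| = 90 ℏ

m_l ∈ {-9, -8, -7, -6, -5, -4, -3, -2, -1, 0, 1, 2, 3, 4, 5, 6, 7, 8, 9}.
Σ|m_l| = 2(1+2+…+9) = 90.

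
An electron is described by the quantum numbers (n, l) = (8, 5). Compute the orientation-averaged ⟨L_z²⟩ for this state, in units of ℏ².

The allowed m_l values are -5, -4, -3, -2, -1, 0, 1, 2, 3, 4, 5.
⟨L_z²⟩ = ℏ²·l(l+1)/3 = 10ℏ².

⟨L_z²⟩ = 10 ℏ²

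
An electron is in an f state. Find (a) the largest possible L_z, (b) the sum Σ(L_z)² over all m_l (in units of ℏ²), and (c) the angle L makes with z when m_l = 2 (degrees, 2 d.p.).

The letter f corresponds to l = 3.
L_z,max = lℏ = 3ℏ.
Σ m_l² = 28, so Σ(L_z)² = 28 ℏ².
For m_l = 2: cos θ = 2/√12, θ ≈ 54.74°.

L_z,max = 3ℏ; Σ(L_z)² = 28 ℏ²; θ(m_l=2) ≈ 54.74°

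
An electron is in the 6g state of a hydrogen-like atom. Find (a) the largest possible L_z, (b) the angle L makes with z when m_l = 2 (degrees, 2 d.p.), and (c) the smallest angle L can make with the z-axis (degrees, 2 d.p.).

L_z,max = 4ℏ; θ(m_l=2) ≈ 63.43°; θ_min ≈ 26.57°

The 6g subshell has l = 4.
L_z,max = lℏ = 4ℏ.
For m_l = 2: cos θ = 2/√20, θ ≈ 63.43°.
cos θ_min = 4/√20, so θ_min ≈ 26.57°.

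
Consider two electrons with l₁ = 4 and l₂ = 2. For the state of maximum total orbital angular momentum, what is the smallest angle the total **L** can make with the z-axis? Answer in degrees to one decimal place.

θ_min ≈ 22.2°

By the triangle rule, |l₁ − l₂| ≤ L ≤ l₁ + l₂.
L ∈ {2, 3, 4, 5, 6}.
The maximum is L = 6, with |L_tot| = ℏ√(6·7) = √42 ℏ.
The minimum angle with z is arccos(6/√42) ≈ 22.2°.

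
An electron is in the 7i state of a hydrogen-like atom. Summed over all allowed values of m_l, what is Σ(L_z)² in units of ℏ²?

For 7i, l = 6.
The allowed m_l values are -6, -5, -4, -3, -2, -1, 0, 1, 2, 3, 4, 5, 6.
Σ m_l² = 2·(1 + 4 + 9 + 16 + 25 + 36) = 182.

Σ(L_z)² = 182 ℏ²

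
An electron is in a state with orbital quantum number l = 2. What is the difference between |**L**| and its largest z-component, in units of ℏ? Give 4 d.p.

|L| = √6 ℏ ≈ 2.4495ℏ, while L_z,max = lℏ = 2ℏ.
The difference is (√6 − 2)ℏ ≈ 0.4495ℏ.

|L| − L_z,max ≈ 0.4495ℏ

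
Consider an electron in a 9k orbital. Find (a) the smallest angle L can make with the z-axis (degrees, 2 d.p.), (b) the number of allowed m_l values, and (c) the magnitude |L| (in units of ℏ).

The 9k subshell has l = 7.
cos θ_min = 7/√56, so θ_min ≈ 20.70°.
There are 2l+1 = 15 values of m_l.
|L| = ℏ√(7·8) = 2√14 ℏ ≈ 7.483ℏ.

θ_min ≈ 20.70°; 15 values; |L| = 2√14 ℏ ≈ 7.483ℏ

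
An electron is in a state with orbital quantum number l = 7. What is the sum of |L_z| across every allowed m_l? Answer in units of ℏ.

m_l ∈ {-7, -6, -5, -4, -3, -2, -1, 0, 1, 2, 3, 4, 5, 6, 7}.
Σ|m_l| = l(l+1) = 56.

Σ|L_z| = 56 ℏ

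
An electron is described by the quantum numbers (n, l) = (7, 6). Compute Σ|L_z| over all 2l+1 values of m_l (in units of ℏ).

m_l runs from −6 to 6, i.e. {-6, -5, -4, -3, -2, -1, 0, 1, 2, 3, 4, 5, 6}.
Σ|m_l| = l(l+1) = 42.

Σ|L_z| = 42 ℏ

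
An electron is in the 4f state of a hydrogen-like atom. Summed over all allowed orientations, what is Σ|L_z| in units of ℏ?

For 4f, l = 3.
The allowed m_l values are -3, -2, -1, 0, 1, 2, 3.
Σ|m_l| = 2(1+2+…+3) = 12.

Σ|L_z| = 12 ℏ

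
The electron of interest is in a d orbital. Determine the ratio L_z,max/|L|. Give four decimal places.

L_z,max/|L| = 0.8165

A d state has l = 2.
|L| = √6 ℏ ≈ 2.4495ℏ, while L_z,max = lℏ = 2ℏ.
L_z,max/|L| = 2/√6 = 0.8165.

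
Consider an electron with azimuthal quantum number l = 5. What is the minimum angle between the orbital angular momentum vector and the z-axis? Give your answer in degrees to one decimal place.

θ_min ≈ 24.1°

|L| = ℏ√(l(l+1)) = √30 ℏ.
The smallest angle corresponds to the largest L_z, i.e. m_l = l = 5, giving L_z = 5ℏ.
cos θ_min = 5/√30, so θ_min ≈ 24.1°.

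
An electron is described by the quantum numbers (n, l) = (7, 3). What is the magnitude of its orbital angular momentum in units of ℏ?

|L| = ℏ√(l(l+1)) = ℏ√(3·4) = 2√3 ℏ

|L| = 2√3 ℏ ≈ 3.464ℏ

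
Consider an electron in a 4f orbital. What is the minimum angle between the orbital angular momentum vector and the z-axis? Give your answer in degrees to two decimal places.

θ_min ≈ 30.00°

The 4f subshell has l = 3.
|L| = ℏ√(l(l+1)) = 2√3 ℏ.
The smallest angle corresponds to the largest L_z, i.e. m_l = l = 3, giving L_z = 3ℏ.
cos θ_min = 3/√12, so θ_min ≈ 30.00°.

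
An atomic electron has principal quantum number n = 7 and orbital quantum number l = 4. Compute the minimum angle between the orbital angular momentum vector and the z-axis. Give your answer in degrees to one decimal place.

|L| = ℏ√(l(l+1)) = 2√5 ℏ.
The smallest angle corresponds to the largest L_z, i.e. m_l = l = 4, giving L_z = 4ℏ.
cos θ_min = 4/√20, so θ_min ≈ 26.6°.

θ_min ≈ 26.6°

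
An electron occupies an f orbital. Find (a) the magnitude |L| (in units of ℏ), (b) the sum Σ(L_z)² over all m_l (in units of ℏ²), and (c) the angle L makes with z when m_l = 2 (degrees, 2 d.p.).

The letter f corresponds to l = 3.
|L| = ℏ√(3·4) = 2√3 ℏ ≈ 3.464ℏ.
Σ m_l² = 28, so Σ(L_z)² = 28 ℏ².
For m_l = 2: cos θ = 2/√12, θ ≈ 54.74°.

|L| = 2√3 ℏ ≈ 3.464ℏ; Σ(L_z)² = 28 ℏ²; θ(m_l=2) ≈ 54.74°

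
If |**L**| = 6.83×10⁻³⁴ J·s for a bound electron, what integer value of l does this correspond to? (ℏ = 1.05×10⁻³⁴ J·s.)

l = 6

|L|/ℏ = (6.83×10⁻³⁴)/(1.05×10⁻³⁴) ≈ 6.505.
Set l(l+1) = 42.31; the integer solution is l = 6.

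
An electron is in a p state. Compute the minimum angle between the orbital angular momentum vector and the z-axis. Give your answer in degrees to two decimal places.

A p state has l = 1.
|L|² = l(l+1)ℏ² = 2ℏ², so |L| = √2 ℏ.
The smallest angle corresponds to the largest L_z, i.e. m_l = l = 1, giving L_z = 1ℏ.
cos θ_min = 1/√2, so θ_min ≈ 45.00°.

θ_min ≈ 45.00°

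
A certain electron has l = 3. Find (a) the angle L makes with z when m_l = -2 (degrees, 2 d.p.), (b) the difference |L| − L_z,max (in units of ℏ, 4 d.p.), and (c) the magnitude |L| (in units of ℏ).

θ(m_l=-2) ≈ 125.26°; |L|−L_z,max ≈ 0.4641ℏ; |L| = 2√3 ℏ ≈ 3.464ℏ

For m_l = -2: cos θ = -2/√12, θ ≈ 125.26°.
|L| − L_z,max = (2√3 − 3)ℏ ≈ 0.4641ℏ.
|L| = ℏ√(3·4) = 2√3 ℏ ≈ 3.464ℏ.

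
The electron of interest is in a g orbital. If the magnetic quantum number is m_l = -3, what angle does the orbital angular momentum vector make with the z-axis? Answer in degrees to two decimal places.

A g state has l = 4.
|L| = ℏ√(l(l+1)) = 2√5 ℏ.
L_z = m_l ℏ = −3ℏ.
cos θ = L_z/|L| = -3/√20, so θ ≈ 132.13°.

θ ≈ 132.13°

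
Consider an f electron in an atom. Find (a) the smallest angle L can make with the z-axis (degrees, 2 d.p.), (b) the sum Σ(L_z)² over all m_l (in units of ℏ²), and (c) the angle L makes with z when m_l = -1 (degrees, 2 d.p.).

For an f orbital, l = 3.
cos θ_min = 3/√12, so θ_min ≈ 30.00°.
Σ m_l² = 28, so Σ(L_z)² = 28 ℏ².
For m_l = -1: cos θ = -1/√12, θ ≈ 106.78°.

θ_min ≈ 30.00°; Σ(L_z)² = 28 ℏ²; θ(m_l=-1) ≈ 106.78°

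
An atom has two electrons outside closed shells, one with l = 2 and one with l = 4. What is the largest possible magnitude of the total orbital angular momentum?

L runs from |2 − 4| = 2 to 2 + 4 = 6.
L ∈ {2, 3, 4, 5, 6}.
The largest magnitude corresponds to L = 6: |L_tot| = ℏ√(6·7) = √42 ℏ.

|L_tot|_max = √42 ℏ ≈ 6.481ℏ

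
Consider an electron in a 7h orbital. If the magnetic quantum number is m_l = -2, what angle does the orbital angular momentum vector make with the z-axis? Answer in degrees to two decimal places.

7h means n = 7, l = 5.
|L| = √(l(l+1)) ℏ = √30 ℏ.
L_z = m_l ℏ = −2ℏ.
cos θ = L_z/|L| = -2/√30, so θ ≈ 111.42°.

θ ≈ 111.42°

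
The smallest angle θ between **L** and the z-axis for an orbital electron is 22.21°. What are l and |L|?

l = 6, |L| = √42 ℏ ≈ 6.481ℏ

cos²θ_min = l/(l+1) = 0.8571.
Thus l = 0.8571/(1 − 0.8571) ≈ 6.
Then |L| = ℏ√(6·7) = √42 ℏ.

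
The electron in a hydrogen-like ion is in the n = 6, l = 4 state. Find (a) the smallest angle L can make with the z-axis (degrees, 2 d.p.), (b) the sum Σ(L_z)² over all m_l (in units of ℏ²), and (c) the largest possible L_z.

cos θ_min = 4/√20, so θ_min ≈ 26.57°.
Σ m_l² = 60, so Σ(L_z)² = 60 ℏ².
L_z,max = lℏ = 4ℏ.

θ_min ≈ 26.57°; Σ(L_z)² = 60 ℏ²; L_z,max = 4ℏ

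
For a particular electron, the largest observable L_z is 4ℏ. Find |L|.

L_z,max = lℏ, so l = 4.
|L| = √(l(l+1)) ℏ = 2√5 ℏ.

|L| = 2√5 ℏ ≈ 4.472ℏ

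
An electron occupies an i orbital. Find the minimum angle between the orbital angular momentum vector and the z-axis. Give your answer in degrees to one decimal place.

θ_min ≈ 22.2°

I corresponds to l = 6.
|L| = ℏ√(l(l+1)) = √42 ℏ.
The smallest angle corresponds to the largest L_z, i.e. m_l = l = 6, giving L_z = 6ℏ.
cos θ_min = 6/√42, so θ_min ≈ 22.2°.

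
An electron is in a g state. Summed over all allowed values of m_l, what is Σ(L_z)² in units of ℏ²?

The letter g corresponds to l = 4.
m_l runs from −4 to 4, i.e. {-4, -3, -2, -1, 0, 1, 2, 3, 4}.
Σ m_l² = 2·(1 + 4 + 9 + 16) = 60.

Σ(L_z)² = 60 ℏ²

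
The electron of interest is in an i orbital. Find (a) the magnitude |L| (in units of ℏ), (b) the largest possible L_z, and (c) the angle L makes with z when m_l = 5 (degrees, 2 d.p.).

The letter i corresponds to l = 6.
|L| = ℏ√(6·7) = √42 ℏ ≈ 6.481ℏ.
L_z,max = lℏ = 6ℏ.
For m_l = 5: cos θ = 5/√42, θ ≈ 39.51°.

|L| = √42 ℏ ≈ 6.481ℏ; L_z,max = 6ℏ; θ(m_l=5) ≈ 39.51°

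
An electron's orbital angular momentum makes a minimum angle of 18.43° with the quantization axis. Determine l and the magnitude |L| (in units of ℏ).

cos²θ_min = l/(l+1) = 0.9001.
l = cos²θ/sin²θ ≈ 9.
Then |L| = ℏ√(9·10) = 3√10 ℏ.

l = 9, |L| = 3√10 ℏ ≈ 9.487ℏ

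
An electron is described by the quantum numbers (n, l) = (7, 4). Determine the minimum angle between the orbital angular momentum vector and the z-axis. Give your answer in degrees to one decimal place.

θ_min ≈ 26.6°

|L| = √(l(l+1)) ℏ = 2√5 ℏ.
The smallest angle corresponds to the largest L_z, i.e. m_l = l = 4, giving L_z = 4ℏ.
cos θ_min = 4/√20, so θ_min ≈ 26.6°.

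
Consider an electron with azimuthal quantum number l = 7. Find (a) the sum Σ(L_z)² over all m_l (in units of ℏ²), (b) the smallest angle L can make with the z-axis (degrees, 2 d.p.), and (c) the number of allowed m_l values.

Σ(L_z)² = 280 ℏ²; θ_min ≈ 20.70°; 15 values

Σ m_l² = 280, so Σ(L_z)² = 280 ℏ².
cos θ_min = 7/√56, so θ_min ≈ 20.70°.
There are 2l+1 = 15 values of m_l.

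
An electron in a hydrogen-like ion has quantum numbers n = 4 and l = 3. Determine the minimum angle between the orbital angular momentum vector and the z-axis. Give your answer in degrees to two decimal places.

|L|² = l(l+1)ℏ² = 12ℏ², so |L| = 2√3 ℏ.
The smallest angle corresponds to the largest L_z, i.e. m_l = l = 3, giving L_z = 3ℏ.
cos θ_min = 3/√12, so θ_min ≈ 30.00°.

θ_min ≈ 30.00°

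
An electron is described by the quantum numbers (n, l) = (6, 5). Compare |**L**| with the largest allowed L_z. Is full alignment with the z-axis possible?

|L| = √30 ℏ ≈ 5.4772ℏ, while L_z,max = lℏ = 5ℏ.
Since |L| > L_z,max, the vector can never point exactly along z; the closest it comes is θ_min = arccos(5/√30) ≈ 24.1°.

No: L_z,max = 5ℏ < |L| = √30 ℏ ≈ 5.477ℏ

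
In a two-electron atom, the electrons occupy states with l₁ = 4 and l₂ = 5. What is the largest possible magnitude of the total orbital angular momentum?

|L_tot|_max = 3√10 ℏ ≈ 9.487ℏ

Angular momentum addition gives L = |l₁ − l₂|, …, l₁ + l₂.
Allowed values: L = 1, 2, 3, 4, 5, 6, 7, 8, 9.
The largest magnitude corresponds to L = 9: |L_tot| = ℏ√(9·10) = 3√10 ℏ.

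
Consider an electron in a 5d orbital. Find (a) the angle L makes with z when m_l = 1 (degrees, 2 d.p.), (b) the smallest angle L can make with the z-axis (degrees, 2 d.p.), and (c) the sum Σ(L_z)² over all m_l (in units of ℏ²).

θ(m_l=1) ≈ 65.91°; θ_min ≈ 35.26°; Σ(L_z)² = 10 ℏ²

The 5d subshell has l = 2.
For m_l = 1: cos θ = 1/√6, θ ≈ 65.91°.
cos θ_min = 2/√6, so θ_min ≈ 35.26°.
Σ m_l² = 10, so Σ(L_z)² = 10 ℏ².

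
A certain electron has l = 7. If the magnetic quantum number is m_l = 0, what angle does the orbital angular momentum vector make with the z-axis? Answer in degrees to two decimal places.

θ ≈ 90.00°

|L| = ℏ√(l(l+1)) = 2√14 ℏ.
L_z = m_l ℏ = 0ℏ.
cos θ = L_z/|L| = 0/√56, so θ ≈ 90.00°.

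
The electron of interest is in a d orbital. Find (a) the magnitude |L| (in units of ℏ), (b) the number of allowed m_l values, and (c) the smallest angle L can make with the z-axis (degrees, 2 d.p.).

For a d orbital, l = 2.
|L| = ℏ√(2·3) = √6 ℏ ≈ 2.449ℏ.
There are 2l+1 = 5 values of m_l.
cos θ_min = 2/√6, so θ_min ≈ 35.26°.

|L| = √6 ℏ ≈ 2.449ℏ; 5 values; θ_min ≈ 35.26°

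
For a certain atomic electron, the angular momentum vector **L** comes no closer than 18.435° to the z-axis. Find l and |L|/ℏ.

At minimum angle, m_l = l, so cos θ = l/√(l(l+1)); cos²θ = l/(l+1) = 0.9000.
Solving: l = 9.
Then |L| = ℏ√(9·10) = 3√10 ℏ.

l = 9, |L| = 3√10 ℏ ≈ 9.487ℏ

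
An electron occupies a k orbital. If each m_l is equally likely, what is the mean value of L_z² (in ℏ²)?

K corresponds to l = 7.
m_l ∈ {-7, -6, -5, -4, -3, -2, -1, 0, 1, 2, 3, 4, 5, 6, 7}.
⟨L_z²⟩ = ℏ²·l(l+1)/3 = 18.67ℏ².

⟨L_z²⟩ = 18.67 ℏ²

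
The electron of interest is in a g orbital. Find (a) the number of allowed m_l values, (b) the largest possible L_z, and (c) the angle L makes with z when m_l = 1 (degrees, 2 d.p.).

The letter g corresponds to l = 4.
There are 2l+1 = 9 values of m_l.
L_z,max = lℏ = 4ℏ.
For m_l = 1: cos θ = 1/√20, θ ≈ 77.08°.

9 values; L_z,max = 4ℏ; θ(m_l=1) ≈ 77.08°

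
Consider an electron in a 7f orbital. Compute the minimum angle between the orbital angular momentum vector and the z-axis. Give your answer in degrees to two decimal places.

θ_min ≈ 30.00°

For 7f, l = 3.
|L|² = l(l+1)ℏ² = 12ℏ², so |L| = 2√3 ℏ.
The smallest angle corresponds to the largest L_z, i.e. m_l = l = 3, giving L_z = 3ℏ.
cos θ_min = 3/√12, so θ_min ≈ 30.00°.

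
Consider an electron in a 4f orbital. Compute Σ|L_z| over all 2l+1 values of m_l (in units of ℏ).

Σ|L_z| = 12 ℏ

For 4f, l = 3.
m_l runs from −3 to 3, i.e. {-3, -2, -1, 0, 1, 2, 3}.
Σ|m_l| = l(l+1) = 12.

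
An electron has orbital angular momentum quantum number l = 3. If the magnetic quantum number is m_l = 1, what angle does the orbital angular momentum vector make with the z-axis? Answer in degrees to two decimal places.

θ ≈ 73.22°

|L| = ℏ√(l(l+1)) = 2√3 ℏ.
L_z = m_l ℏ = 1ℏ.
cos θ = L_z/|L| = 1/√12, so θ ≈ 73.22°.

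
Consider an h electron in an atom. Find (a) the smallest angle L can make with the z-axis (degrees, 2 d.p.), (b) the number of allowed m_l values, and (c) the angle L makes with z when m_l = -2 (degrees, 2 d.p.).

θ_min ≈ 24.09°; 11 values; θ(m_l=-2) ≈ 111.42°

For an h orbital, l = 5.
cos θ_min = 5/√30, so θ_min ≈ 24.09°.
There are 2l+1 = 11 values of m_l.
For m_l = -2: cos θ = -2/√30, θ ≈ 111.42°.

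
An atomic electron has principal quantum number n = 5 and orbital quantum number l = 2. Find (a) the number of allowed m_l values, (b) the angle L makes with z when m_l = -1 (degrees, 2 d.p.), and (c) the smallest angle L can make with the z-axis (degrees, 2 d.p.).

There are 2l+1 = 5 values of m_l.
For m_l = -1: cos θ = -1/√6, θ ≈ 114.09°.
cos θ_min = 2/√6, so θ_min ≈ 35.26°.

5 values; θ(m_l=-1) ≈ 114.09°; θ_min ≈ 35.26°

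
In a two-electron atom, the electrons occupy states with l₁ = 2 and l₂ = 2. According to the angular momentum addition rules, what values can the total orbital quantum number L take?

By the triangle rule, |l₁ − l₂| ≤ L ≤ l₁ + l₂.
L ∈ {0, 1, 2, 3, 4}.

L = 0, 1, 2, 3, 4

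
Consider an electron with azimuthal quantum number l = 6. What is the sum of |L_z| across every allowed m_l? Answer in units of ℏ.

Σ|L_z| = 42 ℏ

m_l runs from −6 to 6, i.e. {-6, -5, -4, -3, -2, -1, 0, 1, 2, 3, 4, 5, 6}.
Σ|m_l| = 2·6(6+1)/2 = 42.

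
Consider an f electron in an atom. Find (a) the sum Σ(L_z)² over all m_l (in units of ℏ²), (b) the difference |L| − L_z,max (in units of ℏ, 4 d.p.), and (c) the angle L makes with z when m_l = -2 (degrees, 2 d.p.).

An f state has l = 3.
Σ m_l² = 28, so Σ(L_z)² = 28 ℏ².
|L| − L_z,max = (2√3 − 3)ℏ ≈ 0.4641ℏ.
For m_l = -2: cos θ = -2/√12, θ ≈ 125.26°.

Σ(L_z)² = 28 ℏ²; |L|−L_z,max ≈ 0.4641ℏ; θ(m_l=-2) ≈ 125.26°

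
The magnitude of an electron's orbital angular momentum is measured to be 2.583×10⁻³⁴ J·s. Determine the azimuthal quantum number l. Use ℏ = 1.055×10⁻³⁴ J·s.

l = 2

|L|/ℏ = (2.583×10⁻³⁴)/(1.055×10⁻³⁴) ≈ 2.448.
Set l(l+1) = 5.99; the integer solution is l = 2.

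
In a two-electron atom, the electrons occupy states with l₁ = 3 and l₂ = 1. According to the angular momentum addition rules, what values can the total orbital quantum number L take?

Angular momentum addition gives L = |l₁ − l₂|, …, l₁ + l₂.
So L can be 2, 3, 4.

L = 2, 3, 4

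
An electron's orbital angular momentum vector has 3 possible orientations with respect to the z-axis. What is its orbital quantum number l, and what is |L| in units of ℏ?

l = 1, |L| = √2 ℏ ≈ 1.414ℏ

2l + 1 = 3 ⇒ l = 1.
Then |L| = √(l(l+1)) ℏ = √2 ℏ.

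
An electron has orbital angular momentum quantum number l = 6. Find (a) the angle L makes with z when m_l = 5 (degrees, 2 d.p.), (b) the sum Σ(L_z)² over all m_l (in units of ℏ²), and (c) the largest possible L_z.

For m_l = 5: cos θ = 5/√42, θ ≈ 39.51°.
Σ m_l² = 182, so Σ(L_z)² = 182 ℏ².
L_z,max = lℏ = 6ℏ.

θ(m_l=5) ≈ 39.51°; Σ(L_z)² = 182 ℏ²; L_z,max = 6ℏ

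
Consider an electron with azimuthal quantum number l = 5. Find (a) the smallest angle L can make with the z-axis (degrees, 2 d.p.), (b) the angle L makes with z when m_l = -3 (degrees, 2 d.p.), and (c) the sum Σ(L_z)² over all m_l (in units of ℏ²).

cos θ_min = 5/√30, so θ_min ≈ 24.09°.
For m_l = -3: cos θ = -3/√30, θ ≈ 123.21°.
Σ m_l² = 110, so Σ(L_z)² = 110 ℏ².

θ_min ≈ 24.09°; θ(m_l=-3) ≈ 123.21°; Σ(L_z)² = 110 ℏ²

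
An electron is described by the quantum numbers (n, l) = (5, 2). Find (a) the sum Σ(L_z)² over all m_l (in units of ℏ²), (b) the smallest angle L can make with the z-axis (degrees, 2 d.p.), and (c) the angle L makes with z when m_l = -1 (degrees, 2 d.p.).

Σ(L_z)² = 10 ℏ²; θ_min ≈ 35.26°; θ(m_l=-1) ≈ 114.09°

Σ m_l² = 10, so Σ(L_z)² = 10 ℏ².
cos θ_min = 2/√6, so θ_min ≈ 35.26°.
For m_l = -1: cos θ = -1/√6, θ ≈ 114.09°.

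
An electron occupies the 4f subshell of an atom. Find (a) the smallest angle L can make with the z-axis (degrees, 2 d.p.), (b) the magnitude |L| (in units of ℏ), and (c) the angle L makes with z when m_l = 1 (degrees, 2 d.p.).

4f means n = 4, l = 3.
cos θ_min = 3/√12, so θ_min ≈ 30.00°.
|L| = ℏ√(3·4) = 2√3 ℏ ≈ 3.464ℏ.
For m_l = 1: cos θ = 1/√12, θ ≈ 73.22°.

θ_min ≈ 30.00°; |L| = 2√3 ℏ ≈ 3.464ℏ; θ(m_l=1) ≈ 73.22°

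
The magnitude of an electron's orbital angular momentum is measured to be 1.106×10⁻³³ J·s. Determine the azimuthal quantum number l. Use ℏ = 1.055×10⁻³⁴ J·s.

l = 10

|L|/ℏ = (1.106×10⁻³³)/(1.055×10⁻³⁴) ≈ 10.483.
(|L|/ℏ)² = l(l+1) ≈ 109.90 ⇒ l = 10.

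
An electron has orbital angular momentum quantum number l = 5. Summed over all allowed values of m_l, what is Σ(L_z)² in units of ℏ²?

m_l ∈ {-5, -4, -3, -2, -1, 0, 1, 2, 3, 4, 5}.
Σ m_l² = l(l+1)(2l+1)/3 = 5·6·11/3 = 110.

Σ(L_z)² = 110 ℏ²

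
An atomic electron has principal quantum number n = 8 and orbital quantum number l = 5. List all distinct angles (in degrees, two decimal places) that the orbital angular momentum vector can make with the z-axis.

θ ∈ {24.09°, 43.09°, 56.79°, 68.58°, 79.48°, 90.00°, 100.52°, 111.42°, 123.21°, 136.91°, 155.91°}

|L|² = l(l+1)ℏ² = 30ℏ², so |L| = √30 ℏ.
cos θ = m_l/√30 for each m_l ∈ {-5, -4, -3, -2, -1, 0, 1, 2, 3, 4, 5}.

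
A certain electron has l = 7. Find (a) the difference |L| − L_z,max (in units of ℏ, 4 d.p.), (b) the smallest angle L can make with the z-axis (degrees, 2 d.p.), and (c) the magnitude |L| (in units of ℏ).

|L|−L_z,max ≈ 0.4833ℏ; θ_min ≈ 20.70°; |L| = 2√14 ℏ ≈ 7.483ℏ

|L| − L_z,max = (2√14 − 7)ℏ ≈ 0.4833ℏ.
cos θ_min = 7/√56, so θ_min ≈ 20.70°.
|L| = ℏ√(7·8) = 2√14 ℏ ≈ 7.483ℏ.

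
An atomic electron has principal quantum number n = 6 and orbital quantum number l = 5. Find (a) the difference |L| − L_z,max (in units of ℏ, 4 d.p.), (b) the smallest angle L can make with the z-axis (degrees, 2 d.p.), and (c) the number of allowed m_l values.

|L|−L_z,max ≈ 0.4772ℏ; θ_min ≈ 24.09°; 11 values

|L| − L_z,max = (√30 − 5)ℏ ≈ 0.4772ℏ.
cos θ_min = 5/√30, so θ_min ≈ 24.09°.
There are 2l+1 = 11 values of m_l.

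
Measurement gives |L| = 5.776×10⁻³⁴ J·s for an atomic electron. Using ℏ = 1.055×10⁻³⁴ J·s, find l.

l = 5

|L|/ℏ = (5.776×10⁻³⁴)/(1.055×10⁻³⁴) ≈ 5.475.
l(l+1) ≈ 5.475² ≈ 29.97, so l = 5.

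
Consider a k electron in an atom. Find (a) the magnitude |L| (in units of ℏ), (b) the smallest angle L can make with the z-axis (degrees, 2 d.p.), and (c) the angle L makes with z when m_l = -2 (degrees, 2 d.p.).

|L| = 2√14 ℏ ≈ 7.483ℏ; θ_min ≈ 20.70°; θ(m_l=-2) ≈ 105.50°

A k state has l = 7.
|L| = ℏ√(7·8) = 2√14 ℏ ≈ 7.483ℏ.
cos θ_min = 7/√56, so θ_min ≈ 20.70°.
For m_l = -2: cos θ = -2/√56, θ ≈ 105.50°.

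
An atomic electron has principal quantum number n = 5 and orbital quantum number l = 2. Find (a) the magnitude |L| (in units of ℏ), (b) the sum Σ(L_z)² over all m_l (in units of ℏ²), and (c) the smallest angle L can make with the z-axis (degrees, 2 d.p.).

|L| = ℏ√(2·3) = √6 ℏ ≈ 2.449ℏ.
Σ m_l² = 10, so Σ(L_z)² = 10 ℏ².
cos θ_min = 2/√6, so θ_min ≈ 35.26°.

|L| = √6 ℏ ≈ 2.449ℏ; Σ(L_z)² = 10 ℏ²; θ_min ≈ 35.26°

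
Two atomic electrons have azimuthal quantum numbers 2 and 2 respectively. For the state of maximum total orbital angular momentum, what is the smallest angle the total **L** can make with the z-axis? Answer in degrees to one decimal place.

L runs from |2 − 2| = 0 to 2 + 2 = 4.
So L can be 0, 1, 2, 3, 4.
The maximum is L = 4, with |L_tot| = ℏ√(4·5) = 2√5 ℏ.
The minimum angle with z is arccos(4/√20) ≈ 26.6°.

θ_min ≈ 26.6°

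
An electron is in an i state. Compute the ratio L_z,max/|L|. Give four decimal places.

An i state has l = 6.
|L| = √42 ℏ ≈ 6.4807ℏ, while L_z,max = lℏ = 6ℏ.
L_z,max/|L| = 6/√42 = 0.9258.

L_z,max/|L| = 0.9258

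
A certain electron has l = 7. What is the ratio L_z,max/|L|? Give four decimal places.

|L| = 2√14 ℏ ≈ 7.4833ℏ, while L_z,max = lℏ = 7ℏ.
L_z,max/|L| = 7/√56 = 0.9354.

L_z,max/|L| = 0.9354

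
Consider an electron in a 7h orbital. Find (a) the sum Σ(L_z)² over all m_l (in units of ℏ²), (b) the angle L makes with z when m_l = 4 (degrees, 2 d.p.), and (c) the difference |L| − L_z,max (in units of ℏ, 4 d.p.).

For 7h, l = 5.
Σ m_l² = 110, so Σ(L_z)² = 110 ℏ².
For m_l = 4: cos θ = 4/√30, θ ≈ 43.09°.
|L| − L_z,max = (√30 − 5)ℏ ≈ 0.4772ℏ.

Σ(L_z)² = 110 ℏ²; θ(m_l=4) ≈ 43.09°; |L|−L_z,max ≈ 0.4772ℏ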